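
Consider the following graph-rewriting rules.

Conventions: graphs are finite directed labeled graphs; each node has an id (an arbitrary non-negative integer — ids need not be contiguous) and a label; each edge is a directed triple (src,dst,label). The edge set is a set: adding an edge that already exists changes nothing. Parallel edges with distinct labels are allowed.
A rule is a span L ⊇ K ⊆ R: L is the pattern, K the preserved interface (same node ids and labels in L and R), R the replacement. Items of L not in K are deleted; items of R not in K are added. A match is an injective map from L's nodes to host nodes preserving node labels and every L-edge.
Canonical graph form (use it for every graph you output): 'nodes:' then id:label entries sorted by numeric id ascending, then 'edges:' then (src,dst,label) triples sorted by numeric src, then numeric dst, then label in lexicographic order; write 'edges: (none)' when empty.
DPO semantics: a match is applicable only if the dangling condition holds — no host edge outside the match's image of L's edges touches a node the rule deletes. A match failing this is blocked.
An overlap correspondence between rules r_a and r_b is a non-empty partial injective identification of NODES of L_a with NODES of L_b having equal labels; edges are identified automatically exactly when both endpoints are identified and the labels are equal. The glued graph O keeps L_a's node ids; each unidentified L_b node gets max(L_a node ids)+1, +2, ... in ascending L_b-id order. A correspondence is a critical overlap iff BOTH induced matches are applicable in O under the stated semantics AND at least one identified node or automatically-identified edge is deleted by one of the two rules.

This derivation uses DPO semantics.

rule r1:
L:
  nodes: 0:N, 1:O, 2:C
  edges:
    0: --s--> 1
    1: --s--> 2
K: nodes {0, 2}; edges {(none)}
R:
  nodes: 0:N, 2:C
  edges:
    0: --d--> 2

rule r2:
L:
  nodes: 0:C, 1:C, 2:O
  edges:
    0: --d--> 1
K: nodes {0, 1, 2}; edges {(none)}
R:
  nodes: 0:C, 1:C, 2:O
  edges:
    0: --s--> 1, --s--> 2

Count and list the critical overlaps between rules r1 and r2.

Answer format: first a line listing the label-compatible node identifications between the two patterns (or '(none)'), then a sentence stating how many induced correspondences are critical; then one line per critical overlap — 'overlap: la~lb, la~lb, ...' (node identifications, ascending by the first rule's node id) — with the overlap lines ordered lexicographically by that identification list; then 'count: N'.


label-compatible node identifications between L(r1) and L(r2): 1~2, 2~0, 2~1
3 of the induced correspondences are critical overlaps of r1 and r2.
overlap: 1~2
overlap: 1~2, 2~0
overlap: 1~2, 2~1
count: 3


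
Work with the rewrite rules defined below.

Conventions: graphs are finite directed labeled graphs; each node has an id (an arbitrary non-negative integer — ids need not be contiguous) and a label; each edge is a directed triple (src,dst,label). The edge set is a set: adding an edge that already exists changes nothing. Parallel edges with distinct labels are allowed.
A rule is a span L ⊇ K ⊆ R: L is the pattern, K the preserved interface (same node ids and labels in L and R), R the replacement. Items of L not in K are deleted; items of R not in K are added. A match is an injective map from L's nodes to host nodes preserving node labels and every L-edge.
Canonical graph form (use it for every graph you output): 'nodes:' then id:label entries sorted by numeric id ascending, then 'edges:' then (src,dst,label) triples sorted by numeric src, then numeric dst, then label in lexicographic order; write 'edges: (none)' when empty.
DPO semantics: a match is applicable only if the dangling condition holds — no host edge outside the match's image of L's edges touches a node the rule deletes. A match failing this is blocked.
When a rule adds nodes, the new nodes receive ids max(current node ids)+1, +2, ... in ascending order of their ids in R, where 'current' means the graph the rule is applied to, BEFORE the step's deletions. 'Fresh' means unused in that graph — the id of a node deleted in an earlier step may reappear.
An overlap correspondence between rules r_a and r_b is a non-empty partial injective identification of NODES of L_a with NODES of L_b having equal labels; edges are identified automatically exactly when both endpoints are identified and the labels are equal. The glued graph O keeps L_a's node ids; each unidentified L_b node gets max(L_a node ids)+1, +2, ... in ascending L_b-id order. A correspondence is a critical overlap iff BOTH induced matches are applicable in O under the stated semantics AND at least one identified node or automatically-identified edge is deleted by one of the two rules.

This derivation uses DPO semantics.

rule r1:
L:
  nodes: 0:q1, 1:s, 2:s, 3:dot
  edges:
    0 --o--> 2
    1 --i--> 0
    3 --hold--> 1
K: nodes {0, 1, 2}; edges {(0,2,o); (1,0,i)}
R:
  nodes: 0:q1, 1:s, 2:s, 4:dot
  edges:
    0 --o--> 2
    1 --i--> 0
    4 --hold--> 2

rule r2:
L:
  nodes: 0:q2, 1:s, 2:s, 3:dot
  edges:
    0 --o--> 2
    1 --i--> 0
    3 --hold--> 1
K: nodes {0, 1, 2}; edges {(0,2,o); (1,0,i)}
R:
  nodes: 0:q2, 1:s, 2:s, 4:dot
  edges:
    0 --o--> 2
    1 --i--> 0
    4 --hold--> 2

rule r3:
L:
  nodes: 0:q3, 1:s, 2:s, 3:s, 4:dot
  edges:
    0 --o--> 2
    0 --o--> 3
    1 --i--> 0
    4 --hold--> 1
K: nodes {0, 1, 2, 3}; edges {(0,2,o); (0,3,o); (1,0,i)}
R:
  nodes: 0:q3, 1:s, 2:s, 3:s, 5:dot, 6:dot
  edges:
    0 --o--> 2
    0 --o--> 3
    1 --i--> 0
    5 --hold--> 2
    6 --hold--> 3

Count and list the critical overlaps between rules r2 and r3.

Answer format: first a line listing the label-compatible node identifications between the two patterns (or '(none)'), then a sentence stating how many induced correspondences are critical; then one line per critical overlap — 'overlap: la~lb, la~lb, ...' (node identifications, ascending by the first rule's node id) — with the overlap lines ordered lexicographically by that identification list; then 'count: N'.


label-compatible node identifications between L(r2) and L(r3): 1~1, 1~2, 1~3, 2~1, 2~2, 2~3, 3~4
3 of the induced correspondences are critical overlaps of r2 and r3.
overlap: 1~1, 2~2, 3~4
overlap: 1~1, 2~3, 3~4
overlap: 1~1, 3~4
count: 3


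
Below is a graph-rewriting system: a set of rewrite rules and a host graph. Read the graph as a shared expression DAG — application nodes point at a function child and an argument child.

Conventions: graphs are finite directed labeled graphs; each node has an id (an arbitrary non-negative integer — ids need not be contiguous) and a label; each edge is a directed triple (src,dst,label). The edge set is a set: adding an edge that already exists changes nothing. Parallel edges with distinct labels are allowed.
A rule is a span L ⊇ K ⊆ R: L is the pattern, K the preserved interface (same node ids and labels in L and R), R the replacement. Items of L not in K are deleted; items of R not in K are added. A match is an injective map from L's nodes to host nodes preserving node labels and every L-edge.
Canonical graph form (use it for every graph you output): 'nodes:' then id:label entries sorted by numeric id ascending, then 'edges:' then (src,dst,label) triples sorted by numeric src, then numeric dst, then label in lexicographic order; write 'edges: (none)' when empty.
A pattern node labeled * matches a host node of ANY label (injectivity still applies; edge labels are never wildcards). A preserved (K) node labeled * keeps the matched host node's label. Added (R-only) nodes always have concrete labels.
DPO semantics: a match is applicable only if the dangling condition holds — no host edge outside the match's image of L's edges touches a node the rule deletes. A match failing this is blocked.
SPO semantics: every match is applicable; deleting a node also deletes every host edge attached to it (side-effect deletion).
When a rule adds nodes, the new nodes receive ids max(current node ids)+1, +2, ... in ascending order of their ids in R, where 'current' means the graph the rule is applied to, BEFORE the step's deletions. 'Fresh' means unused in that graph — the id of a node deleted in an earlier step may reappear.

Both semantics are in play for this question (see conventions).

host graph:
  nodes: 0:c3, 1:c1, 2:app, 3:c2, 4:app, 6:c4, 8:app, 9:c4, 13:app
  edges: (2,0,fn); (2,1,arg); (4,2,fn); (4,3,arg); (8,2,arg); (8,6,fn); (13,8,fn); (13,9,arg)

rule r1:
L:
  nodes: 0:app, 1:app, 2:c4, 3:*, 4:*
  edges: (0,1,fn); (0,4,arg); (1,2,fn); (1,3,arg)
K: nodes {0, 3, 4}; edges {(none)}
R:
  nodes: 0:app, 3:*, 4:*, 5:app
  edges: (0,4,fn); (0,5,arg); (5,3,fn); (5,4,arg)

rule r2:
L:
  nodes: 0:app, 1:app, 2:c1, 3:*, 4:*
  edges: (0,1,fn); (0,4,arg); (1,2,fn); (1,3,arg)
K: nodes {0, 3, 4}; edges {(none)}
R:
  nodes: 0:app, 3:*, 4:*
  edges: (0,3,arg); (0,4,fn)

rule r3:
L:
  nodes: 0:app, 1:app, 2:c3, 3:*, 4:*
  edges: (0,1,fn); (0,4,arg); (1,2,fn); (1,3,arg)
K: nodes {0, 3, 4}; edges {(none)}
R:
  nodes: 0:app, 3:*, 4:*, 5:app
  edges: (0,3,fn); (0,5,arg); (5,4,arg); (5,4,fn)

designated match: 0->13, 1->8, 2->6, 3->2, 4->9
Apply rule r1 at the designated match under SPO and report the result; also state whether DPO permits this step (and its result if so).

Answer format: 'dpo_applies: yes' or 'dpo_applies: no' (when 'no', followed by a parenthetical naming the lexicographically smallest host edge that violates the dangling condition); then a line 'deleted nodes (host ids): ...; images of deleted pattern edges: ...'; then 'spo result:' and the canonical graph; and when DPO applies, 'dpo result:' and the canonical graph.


dpo_applies: yes
deleted nodes (host ids): 6, 8; images of deleted pattern edges: (8,2,arg); (8,6,fn); (13,8,fn); (13,9,arg)
spo result:
nodes: 0:c3, 1:c1, 2:app, 3:c2, 4:app, 9:c4, 13:app, 14:app
edges: (2,0,fn); (2,1,arg); (4,2,fn); (4,3,arg); (13,9,fn); (13,14,arg); (14,2,fn); (14,9,arg)
dpo result:
nodes: 0:c3, 1:c1, 2:app, 3:c2, 4:app, 9:c4, 13:app, 14:app
edges: (2,0,fn); (2,1,arg); (4,2,fn); (4,3,arg); (13,9,fn); (13,14,arg); (14,2,fn); (14,9,arg)


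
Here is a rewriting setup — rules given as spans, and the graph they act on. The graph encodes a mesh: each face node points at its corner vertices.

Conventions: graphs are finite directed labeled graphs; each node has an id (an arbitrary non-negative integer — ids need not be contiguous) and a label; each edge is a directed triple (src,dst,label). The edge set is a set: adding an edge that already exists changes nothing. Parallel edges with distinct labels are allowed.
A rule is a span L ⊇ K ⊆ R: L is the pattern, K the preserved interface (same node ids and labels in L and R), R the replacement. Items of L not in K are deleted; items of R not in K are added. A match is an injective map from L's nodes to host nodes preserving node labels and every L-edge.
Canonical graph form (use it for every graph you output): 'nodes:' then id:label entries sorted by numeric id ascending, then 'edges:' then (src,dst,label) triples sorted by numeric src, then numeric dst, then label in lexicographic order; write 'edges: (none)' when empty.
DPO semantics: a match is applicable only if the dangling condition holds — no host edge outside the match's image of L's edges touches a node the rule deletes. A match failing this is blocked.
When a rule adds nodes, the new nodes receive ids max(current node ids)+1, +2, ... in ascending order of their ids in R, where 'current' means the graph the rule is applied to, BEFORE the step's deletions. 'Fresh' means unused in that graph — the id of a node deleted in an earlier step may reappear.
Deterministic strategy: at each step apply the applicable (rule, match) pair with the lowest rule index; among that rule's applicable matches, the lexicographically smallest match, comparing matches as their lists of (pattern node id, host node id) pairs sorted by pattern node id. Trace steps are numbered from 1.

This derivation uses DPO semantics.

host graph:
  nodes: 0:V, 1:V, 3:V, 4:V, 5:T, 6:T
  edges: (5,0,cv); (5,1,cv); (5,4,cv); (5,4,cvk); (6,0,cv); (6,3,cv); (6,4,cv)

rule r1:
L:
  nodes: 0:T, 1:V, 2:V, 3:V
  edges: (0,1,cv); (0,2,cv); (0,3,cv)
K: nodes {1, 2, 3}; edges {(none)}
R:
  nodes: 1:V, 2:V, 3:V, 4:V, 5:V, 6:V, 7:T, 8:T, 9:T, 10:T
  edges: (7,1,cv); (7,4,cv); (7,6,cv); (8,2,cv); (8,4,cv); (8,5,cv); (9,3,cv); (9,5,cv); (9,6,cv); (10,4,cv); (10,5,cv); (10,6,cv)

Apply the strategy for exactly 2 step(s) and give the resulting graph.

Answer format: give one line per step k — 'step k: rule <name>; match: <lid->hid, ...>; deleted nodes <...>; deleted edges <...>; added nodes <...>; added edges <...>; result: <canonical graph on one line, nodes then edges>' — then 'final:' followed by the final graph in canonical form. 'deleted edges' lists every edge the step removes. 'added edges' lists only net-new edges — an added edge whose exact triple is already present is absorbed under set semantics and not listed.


step 1: rule r1; match: 0->6, 1->0, 2->3, 3->4; deleted nodes 6; deleted edges (6,0,cv); (6,3,cv); (6,4,cv); added nodes 7, 8, 9, 10, 11, 12, 13; added edges (10,0,cv); (10,7,cv); (10,9,cv); (11,3,cv); (11,7,cv); (11,8,cv); (12,4,cv); (12,8,cv); (12,9,cv); (13,7,cv); (13,8,cv); (13,9,cv); result: nodes: 0:V, 1:V, 3:V, 4:V, 5:T, 7:V, 8:V, 9:V, 10:T, 11:T, 12:T, 13:T edges: (5,0,cv); (5,1,cv); (5,4,cv); (5,4,cvk); (10,0,cv); (10,7,cv); (10,9,cv); (11,3,cv); (11,7,cv); (11,8,cv); (12,4,cv); (12,8,cv); (12,9,cv); (13,7,cv); (13,8,cv); (13,9,cv)
step 2: rule r1; match: 0->10, 1->0, 2->7, 3->9; deleted nodes 10; deleted edges (10,0,cv); (10,7,cv); (10,9,cv); added nodes 14, 15, 16, 17, 18, 19, 20; added edges (17,0,cv); (17,14,cv); (17,16,cv); (18,7,cv); (18,14,cv); (18,15,cv); (19,9,cv); (19,15,cv); (19,16,cv); (20,14,cv); (20,15,cv); (20,16,cv); result: nodes: 0:V, 1:V, 3:V, 4:V, 5:T, 7:V, 8:V, 9:V, 11:T, 12:T, 13:T, 14:V, 15:V, 16:V, 17:T, 18:T, 19:T, 20:T edges: (5,0,cv); (5,1,cv); (5,4,cv); (5,4,cvk); (11,3,cv); (11,7,cv); (11,8,cv); (12,4,cv); (12,8,cv); (12,9,cv); (13,7,cv); (13,8,cv); (13,9,cv); (17,0,cv); (17,14,cv); (17,16,cv); (18,7,cv); (18,14,cv); (18,15,cv); (19,9,cv); (19,15,cv); (19,16,cv); (20,14,cv); (20,15,cv); (20,16,cv)
final:
nodes: 0:V, 1:V, 3:V, 4:V, 5:T, 7:V, 8:V, 9:V, 11:T, 12:T, 13:T, 14:V, 15:V, 16:V, 17:T, 18:T, 19:T, 20:T
edges: (5,0,cv); (5,1,cv); (5,4,cv); (5,4,cvk); (11,3,cv); (11,7,cv); (11,8,cv); (12,4,cv); (12,8,cv); (12,9,cv); (13,7,cv); (13,8,cv); (13,9,cv); (17,0,cv); (17,14,cv); (17,16,cv); (18,7,cv); (18,14,cv); (18,15,cv); (19,9,cv); (19,15,cv); (19,16,cv); (20,14,cv); (20,15,cv); (20,16,cv)


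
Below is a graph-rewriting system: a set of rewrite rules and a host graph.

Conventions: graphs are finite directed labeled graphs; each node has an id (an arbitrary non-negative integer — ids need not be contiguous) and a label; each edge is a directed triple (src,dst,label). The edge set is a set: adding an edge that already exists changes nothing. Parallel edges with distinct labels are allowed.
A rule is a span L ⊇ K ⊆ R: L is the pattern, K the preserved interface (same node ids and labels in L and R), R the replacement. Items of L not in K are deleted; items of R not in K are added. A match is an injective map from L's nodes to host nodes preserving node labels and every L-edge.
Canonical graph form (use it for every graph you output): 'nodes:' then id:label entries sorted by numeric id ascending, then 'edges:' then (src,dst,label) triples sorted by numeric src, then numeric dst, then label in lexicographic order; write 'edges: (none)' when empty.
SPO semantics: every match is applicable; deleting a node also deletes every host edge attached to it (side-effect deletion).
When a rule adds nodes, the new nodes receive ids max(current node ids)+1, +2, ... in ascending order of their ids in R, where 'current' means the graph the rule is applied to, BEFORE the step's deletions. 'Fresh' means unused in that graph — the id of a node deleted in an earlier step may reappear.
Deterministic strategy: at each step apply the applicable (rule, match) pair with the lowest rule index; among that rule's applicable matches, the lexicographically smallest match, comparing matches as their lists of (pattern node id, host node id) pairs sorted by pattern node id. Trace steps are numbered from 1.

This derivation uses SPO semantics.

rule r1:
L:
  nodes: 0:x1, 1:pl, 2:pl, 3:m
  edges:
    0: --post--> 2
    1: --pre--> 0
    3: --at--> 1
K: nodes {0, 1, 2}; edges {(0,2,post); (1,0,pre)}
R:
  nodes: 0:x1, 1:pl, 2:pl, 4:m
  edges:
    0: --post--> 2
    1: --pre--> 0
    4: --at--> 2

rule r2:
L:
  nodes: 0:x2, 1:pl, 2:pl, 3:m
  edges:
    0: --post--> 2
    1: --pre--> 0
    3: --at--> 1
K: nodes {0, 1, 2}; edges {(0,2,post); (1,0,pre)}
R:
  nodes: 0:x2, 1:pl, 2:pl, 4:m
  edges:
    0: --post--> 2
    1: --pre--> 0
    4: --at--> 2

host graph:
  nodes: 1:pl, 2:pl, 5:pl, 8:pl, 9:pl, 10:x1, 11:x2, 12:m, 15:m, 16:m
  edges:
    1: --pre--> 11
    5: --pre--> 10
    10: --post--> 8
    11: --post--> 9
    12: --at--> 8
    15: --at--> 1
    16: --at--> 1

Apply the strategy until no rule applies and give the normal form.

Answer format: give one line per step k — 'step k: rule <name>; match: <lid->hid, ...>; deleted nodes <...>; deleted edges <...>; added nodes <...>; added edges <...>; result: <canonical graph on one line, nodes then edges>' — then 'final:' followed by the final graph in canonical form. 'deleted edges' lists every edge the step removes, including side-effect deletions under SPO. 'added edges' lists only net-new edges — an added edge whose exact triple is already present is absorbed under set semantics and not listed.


step 1: rule r2; match: 0->11, 1->1, 2->9, 3->15; deleted nodes 15; deleted edges (15,1,at); added nodes 17; added edges (17,9,at); result: nodes: 1:pl, 2:pl, 5:pl, 8:pl, 9:pl, 10:x1, 11:x2, 12:m, 16:m, 17:m edges: (1,11,pre); (5,10,pre); (10,8,post); (11,9,post); (12,8,at); (16,1,at); (17,9,at)
step 2: rule r2; match: 0->11, 1->1, 2->9, 3->16; deleted nodes 16; deleted edges (16,1,at); added nodes 18; added edges (18,9,at); result: nodes: 1:pl, 2:pl, 5:pl, 8:pl, 9:pl, 10:x1, 11:x2, 12:m, 17:m, 18:m edges: (1,11,pre); (5,10,pre); (10,8,post); (11,9,post); (12,8,at); (17,9,at); (18,9,at)
final:
nodes: 1:pl, 2:pl, 5:pl, 8:pl, 9:pl, 10:x1, 11:x2, 12:m, 17:m, 18:m
edges: (1,11,pre); (5,10,pre); (10,8,post); (11,9,post); (12,8,at); (17,9,at); (18,9,at)


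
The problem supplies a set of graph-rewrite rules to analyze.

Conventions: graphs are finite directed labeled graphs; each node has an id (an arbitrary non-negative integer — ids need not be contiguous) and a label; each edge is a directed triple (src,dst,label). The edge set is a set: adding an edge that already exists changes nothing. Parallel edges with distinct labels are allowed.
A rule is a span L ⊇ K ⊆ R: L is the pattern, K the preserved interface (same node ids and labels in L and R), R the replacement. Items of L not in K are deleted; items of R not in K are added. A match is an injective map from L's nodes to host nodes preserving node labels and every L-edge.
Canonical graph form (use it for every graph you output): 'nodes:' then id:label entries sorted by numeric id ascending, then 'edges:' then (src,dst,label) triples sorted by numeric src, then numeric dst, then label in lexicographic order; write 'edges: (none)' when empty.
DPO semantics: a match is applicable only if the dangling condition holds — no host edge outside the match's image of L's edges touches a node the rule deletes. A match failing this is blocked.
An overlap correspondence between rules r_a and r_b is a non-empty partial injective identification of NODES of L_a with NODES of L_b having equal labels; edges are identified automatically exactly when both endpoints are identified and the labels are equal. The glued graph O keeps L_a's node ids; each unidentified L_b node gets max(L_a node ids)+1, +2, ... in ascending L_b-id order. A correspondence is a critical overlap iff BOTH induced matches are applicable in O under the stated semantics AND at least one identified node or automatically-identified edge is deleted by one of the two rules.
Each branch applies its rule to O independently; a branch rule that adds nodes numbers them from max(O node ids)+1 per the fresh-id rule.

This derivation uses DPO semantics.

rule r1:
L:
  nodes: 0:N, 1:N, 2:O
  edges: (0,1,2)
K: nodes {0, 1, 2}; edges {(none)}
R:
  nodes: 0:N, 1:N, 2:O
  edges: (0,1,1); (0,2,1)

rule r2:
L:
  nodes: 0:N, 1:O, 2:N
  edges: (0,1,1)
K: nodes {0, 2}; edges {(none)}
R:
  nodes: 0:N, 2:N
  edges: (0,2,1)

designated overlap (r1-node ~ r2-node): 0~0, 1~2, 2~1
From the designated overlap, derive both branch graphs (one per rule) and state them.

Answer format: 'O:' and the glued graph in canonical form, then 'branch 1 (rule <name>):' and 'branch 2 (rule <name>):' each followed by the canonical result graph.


O:
nodes: 0:N, 1:N, 2:O
edges: (0,1,2); (0,2,1)
branch 1 (rule r1):
nodes: 0:N, 1:N, 2:O
edges: (0,1,1); (0,2,1)
branch 2 (rule r2):
nodes: 0:N, 1:N
edges: (0,1,1); (0,1,2)


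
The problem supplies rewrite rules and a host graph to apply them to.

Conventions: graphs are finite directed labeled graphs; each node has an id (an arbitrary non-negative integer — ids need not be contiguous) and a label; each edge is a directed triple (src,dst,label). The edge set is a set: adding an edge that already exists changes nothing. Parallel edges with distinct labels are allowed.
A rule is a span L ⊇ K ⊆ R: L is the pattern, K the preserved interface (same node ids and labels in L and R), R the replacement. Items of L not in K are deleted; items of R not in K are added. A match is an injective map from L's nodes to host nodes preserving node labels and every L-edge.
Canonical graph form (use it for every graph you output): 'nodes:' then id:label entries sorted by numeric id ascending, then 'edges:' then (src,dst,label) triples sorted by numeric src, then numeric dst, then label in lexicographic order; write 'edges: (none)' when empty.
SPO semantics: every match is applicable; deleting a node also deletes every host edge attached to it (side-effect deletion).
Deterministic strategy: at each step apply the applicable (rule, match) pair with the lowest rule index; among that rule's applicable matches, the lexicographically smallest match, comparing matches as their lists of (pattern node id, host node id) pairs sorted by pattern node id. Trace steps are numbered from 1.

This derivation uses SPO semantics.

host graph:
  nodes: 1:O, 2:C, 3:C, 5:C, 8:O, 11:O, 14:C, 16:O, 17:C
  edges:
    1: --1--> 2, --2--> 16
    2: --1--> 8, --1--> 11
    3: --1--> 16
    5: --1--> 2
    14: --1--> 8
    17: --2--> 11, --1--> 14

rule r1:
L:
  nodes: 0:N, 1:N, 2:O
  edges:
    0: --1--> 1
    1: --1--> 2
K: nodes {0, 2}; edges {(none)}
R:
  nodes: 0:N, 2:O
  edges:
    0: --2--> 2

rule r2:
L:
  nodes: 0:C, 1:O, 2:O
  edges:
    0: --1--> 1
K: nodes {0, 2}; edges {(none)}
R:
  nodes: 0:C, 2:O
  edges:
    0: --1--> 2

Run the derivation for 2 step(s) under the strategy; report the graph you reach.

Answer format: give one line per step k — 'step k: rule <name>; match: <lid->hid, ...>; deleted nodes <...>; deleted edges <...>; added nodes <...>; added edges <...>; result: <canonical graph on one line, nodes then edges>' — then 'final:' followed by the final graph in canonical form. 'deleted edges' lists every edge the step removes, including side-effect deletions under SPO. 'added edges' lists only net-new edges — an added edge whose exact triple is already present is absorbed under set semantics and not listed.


step 1: rule r2; match: 0->2, 1->8, 2->1; deleted nodes 8; deleted edges (2,8,1); (14,8,1); added nodes (none); added edges (2,1,1); result: nodes: 1:O, 2:C, 3:C, 5:C, 11:O, 14:C, 16:O, 17:C edges: (1,2,1); (1,16,2); (2,1,1); (2,11,1); (3,16,1); (5,2,1); (17,11,2); (17,14,1)
step 2: rule r2; match: 0->2, 1->1, 2->11; deleted nodes 1; deleted edges (1,2,1); (1,16,2); (2,1,1); added nodes (none); added edges (none); result: nodes: 2:C, 3:C, 5:C, 11:O, 14:C, 16:O, 17:C edges: (2,11,1); (3,16,1); (5,2,1); (17,11,2); (17,14,1)
final:
nodes: 2:C, 3:C, 5:C, 11:O, 14:C, 16:O, 17:C
edges: (2,11,1); (3,16,1); (5,2,1); (17,11,2); (17,14,1)


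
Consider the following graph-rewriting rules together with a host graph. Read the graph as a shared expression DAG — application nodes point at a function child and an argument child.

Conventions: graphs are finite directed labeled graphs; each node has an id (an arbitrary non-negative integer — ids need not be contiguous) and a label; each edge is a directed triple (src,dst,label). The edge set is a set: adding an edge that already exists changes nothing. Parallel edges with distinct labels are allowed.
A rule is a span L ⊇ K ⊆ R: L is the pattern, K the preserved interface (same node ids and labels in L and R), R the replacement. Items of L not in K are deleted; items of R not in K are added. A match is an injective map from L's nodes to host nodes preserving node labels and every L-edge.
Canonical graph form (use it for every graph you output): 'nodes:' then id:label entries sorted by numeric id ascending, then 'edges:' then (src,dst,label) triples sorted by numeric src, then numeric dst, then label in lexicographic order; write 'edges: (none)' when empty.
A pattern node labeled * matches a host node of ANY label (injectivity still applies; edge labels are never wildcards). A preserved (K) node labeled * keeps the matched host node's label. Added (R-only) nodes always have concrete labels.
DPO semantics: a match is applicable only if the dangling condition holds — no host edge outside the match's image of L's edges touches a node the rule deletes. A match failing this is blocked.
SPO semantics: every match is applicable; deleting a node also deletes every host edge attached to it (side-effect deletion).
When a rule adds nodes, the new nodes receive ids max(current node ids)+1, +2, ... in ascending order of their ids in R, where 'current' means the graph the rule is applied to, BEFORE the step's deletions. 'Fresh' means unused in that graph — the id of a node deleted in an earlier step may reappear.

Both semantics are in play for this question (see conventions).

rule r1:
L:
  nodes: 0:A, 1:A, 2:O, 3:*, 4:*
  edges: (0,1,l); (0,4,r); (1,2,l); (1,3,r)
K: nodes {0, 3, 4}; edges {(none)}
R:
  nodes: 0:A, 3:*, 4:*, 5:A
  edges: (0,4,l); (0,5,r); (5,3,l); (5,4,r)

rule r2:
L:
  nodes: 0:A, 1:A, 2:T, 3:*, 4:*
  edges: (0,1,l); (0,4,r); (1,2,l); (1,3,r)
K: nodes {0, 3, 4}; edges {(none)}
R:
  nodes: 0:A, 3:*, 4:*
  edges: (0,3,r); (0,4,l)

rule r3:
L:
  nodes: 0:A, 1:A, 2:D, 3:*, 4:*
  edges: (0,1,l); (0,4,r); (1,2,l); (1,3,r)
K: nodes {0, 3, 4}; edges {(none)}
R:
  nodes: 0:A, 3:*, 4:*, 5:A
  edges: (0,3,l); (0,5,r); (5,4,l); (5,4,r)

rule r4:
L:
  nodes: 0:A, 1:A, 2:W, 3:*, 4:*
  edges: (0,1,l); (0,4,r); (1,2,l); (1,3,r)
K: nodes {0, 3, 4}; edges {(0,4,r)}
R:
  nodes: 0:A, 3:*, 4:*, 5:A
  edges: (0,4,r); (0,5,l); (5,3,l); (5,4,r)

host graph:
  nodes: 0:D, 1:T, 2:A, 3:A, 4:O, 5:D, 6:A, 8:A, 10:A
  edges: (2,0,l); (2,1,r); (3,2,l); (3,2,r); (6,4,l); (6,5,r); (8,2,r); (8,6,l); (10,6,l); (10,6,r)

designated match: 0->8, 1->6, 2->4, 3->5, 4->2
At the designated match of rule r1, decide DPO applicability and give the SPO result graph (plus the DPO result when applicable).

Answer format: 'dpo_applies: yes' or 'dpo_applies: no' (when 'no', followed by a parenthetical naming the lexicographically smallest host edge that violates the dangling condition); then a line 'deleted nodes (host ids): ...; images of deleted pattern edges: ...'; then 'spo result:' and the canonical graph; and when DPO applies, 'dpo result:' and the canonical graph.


dpo_applies: no
(the rule deletes node 6, which keeps host edge (10,6,l) outside the match image — the dangling condition fails, DPO blocks; SPO proceeds and side-deletes such edges)
deleted nodes (host ids): 4, 6; images of deleted pattern edges: (6,4,l); (6,5,r); (8,2,r); (8,6,l)
spo result:
nodes: 0:D, 1:T, 2:A, 3:A, 5:D, 8:A, 10:A, 11:A
edges: (2,0,l); (2,1,r); (3,2,l); (3,2,r); (8,2,l); (8,11,r); (11,2,r); (11,5,l)


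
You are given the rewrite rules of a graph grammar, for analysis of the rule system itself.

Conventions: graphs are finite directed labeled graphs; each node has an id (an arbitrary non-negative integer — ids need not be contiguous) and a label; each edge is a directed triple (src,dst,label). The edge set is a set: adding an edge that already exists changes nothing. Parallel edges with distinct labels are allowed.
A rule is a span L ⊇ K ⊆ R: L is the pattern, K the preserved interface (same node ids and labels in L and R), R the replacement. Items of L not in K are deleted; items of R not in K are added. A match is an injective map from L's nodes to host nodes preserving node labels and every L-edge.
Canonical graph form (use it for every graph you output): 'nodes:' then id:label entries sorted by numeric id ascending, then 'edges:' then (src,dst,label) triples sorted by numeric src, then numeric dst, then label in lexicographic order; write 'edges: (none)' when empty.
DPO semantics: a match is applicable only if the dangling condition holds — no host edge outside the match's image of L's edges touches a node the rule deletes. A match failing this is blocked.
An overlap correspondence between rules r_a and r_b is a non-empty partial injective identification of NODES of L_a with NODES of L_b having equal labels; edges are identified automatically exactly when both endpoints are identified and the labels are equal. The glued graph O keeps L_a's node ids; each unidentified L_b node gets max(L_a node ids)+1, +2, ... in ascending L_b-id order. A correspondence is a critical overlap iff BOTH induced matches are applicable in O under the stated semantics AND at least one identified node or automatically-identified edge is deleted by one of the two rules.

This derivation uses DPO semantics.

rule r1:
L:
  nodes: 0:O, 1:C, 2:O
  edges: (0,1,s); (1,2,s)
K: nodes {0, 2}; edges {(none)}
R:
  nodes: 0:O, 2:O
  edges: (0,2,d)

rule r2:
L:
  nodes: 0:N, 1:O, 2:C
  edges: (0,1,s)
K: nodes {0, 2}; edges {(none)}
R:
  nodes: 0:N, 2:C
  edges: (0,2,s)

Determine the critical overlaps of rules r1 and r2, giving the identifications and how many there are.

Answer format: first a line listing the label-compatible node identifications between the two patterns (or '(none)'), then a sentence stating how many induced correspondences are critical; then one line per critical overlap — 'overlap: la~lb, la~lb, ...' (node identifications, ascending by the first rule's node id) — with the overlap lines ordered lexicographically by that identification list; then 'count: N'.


label-compatible node identifications between L(r1) and L(r2): 0~1, 1~2, 2~1
1 of the induced correspondences is a critical overlap of r1 and r2.
overlap: 1~2
count: 1


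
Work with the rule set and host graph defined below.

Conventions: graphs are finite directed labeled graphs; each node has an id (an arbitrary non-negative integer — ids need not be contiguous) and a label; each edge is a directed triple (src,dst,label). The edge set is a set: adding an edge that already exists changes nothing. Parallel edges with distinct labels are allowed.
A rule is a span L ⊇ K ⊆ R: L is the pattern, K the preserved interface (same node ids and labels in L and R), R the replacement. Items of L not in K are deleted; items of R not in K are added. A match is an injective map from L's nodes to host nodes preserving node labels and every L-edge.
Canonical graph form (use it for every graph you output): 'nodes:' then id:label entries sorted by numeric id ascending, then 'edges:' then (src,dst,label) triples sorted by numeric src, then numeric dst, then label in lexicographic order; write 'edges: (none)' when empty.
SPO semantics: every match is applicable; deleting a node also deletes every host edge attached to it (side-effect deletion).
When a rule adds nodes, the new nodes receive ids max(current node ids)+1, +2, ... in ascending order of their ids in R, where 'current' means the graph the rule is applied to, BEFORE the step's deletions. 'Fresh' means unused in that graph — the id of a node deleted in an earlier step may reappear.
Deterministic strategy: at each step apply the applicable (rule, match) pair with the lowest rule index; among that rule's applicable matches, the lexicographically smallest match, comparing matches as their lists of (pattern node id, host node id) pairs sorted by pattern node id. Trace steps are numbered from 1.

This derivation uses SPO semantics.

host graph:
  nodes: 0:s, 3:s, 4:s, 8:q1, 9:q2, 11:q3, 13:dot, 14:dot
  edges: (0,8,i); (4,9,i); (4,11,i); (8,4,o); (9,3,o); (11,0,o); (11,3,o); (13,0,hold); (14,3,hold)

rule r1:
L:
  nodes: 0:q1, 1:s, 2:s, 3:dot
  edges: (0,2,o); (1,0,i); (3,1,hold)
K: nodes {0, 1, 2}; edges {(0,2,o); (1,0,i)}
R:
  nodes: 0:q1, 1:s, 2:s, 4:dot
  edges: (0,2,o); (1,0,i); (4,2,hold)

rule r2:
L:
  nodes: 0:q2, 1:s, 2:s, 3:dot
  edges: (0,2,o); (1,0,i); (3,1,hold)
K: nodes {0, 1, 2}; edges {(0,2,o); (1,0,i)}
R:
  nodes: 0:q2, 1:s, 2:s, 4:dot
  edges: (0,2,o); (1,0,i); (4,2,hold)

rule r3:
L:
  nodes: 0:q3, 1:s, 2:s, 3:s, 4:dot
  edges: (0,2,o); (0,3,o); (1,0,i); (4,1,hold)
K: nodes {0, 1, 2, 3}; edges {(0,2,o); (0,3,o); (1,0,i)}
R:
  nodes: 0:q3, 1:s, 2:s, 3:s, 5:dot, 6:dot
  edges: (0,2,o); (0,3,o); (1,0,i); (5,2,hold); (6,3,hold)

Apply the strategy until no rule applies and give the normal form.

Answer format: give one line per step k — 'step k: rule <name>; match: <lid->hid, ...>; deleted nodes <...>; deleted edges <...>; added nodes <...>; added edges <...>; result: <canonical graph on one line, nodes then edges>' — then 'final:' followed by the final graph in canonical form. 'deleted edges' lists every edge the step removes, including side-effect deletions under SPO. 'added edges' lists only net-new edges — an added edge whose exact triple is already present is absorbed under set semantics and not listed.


step 1: rule r1; match: 0->8, 1->0, 2->4, 3->13; deleted nodes 13; deleted edges (13,0,hold); added nodes 15; added edges (15,4,hold); result: nodes: 0:s, 3:s, 4:s, 8:q1, 9:q2, 11:q3, 14:dot, 15:dot edges: (0,8,i); (4,9,i); (4,11,i); (8,4,o); (9,3,o); (11,0,o); (11,3,o); (14,3,hold); (15,4,hold)
step 2: rule r2; match: 0->9, 1->4, 2->3, 3->15; deleted nodes 15; deleted edges (15,4,hold); added nodes 16; added edges (16,3,hold); result: nodes: 0:s, 3:s, 4:s, 8:q1, 9:q2, 11:q3, 14:dot, 16:dot edges: (0,8,i); (4,9,i); (4,11,i); (8,4,o); (9,3,o); (11,0,o); (11,3,o); (14,3,hold); (16,3,hold)
final:
nodes: 0:s, 3:s, 4:s, 8:q1, 9:q2, 11:q3, 14:dot, 16:dot
edges: (0,8,i); (4,9,i); (4,11,i); (8,4,o); (9,3,o); (11,0,o); (11,3,o); (14,3,hold); (16,3,hold)


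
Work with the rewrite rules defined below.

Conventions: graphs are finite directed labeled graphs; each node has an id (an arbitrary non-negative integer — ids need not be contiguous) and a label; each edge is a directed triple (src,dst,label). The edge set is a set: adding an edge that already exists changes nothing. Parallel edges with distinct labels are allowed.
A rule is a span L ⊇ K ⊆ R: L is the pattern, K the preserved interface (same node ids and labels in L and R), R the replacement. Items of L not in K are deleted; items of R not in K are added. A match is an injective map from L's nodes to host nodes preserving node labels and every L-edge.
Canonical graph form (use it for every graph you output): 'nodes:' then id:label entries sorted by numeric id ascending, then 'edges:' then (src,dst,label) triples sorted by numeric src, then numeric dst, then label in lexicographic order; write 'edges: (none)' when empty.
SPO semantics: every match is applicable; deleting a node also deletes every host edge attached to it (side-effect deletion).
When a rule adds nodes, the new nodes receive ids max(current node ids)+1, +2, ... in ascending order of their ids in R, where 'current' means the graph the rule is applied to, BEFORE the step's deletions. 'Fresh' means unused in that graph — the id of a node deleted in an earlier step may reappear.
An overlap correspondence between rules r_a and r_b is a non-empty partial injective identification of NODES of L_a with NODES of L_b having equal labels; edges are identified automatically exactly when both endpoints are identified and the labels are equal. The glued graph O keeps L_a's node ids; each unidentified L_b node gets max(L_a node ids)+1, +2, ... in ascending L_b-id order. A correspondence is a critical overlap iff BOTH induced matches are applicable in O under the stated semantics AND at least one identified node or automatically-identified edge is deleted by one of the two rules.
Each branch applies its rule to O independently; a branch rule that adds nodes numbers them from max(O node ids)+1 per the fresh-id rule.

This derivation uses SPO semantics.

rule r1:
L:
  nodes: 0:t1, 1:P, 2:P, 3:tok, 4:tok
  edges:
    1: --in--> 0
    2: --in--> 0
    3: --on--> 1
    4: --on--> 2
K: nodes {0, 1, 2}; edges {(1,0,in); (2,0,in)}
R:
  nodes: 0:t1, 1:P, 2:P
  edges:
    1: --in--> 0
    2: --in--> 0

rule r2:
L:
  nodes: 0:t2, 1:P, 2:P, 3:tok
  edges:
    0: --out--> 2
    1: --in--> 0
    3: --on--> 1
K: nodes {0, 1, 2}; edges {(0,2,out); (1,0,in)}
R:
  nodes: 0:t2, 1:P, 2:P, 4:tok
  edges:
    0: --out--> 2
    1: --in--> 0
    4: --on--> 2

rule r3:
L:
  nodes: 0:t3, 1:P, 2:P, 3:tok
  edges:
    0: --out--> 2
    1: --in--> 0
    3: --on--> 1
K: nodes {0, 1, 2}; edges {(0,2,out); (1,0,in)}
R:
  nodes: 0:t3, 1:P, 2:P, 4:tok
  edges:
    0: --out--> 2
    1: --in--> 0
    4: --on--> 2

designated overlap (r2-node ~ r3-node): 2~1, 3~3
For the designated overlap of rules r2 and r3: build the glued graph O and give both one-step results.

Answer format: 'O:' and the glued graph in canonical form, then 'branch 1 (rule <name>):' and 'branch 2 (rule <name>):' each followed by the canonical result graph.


O:
nodes: 0:t2, 1:P, 2:P, 3:tok, 4:t3, 5:P
edges: (0,2,out); (1,0,in); (2,4,in); (3,1,on); (3,2,on); (4,5,out)
branch 1 (rule r2):
nodes: 0:t2, 1:P, 2:P, 4:t3, 5:P, 6:tok
edges: (0,2,out); (1,0,in); (2,4,in); (4,5,out); (6,2,on)
branch 2 (rule r3):
nodes: 0:t2, 1:P, 2:P, 4:t3, 5:P, 6:tok
edges: (0,2,out); (1,0,in); (2,4,in); (4,5,out); (6,5,on)


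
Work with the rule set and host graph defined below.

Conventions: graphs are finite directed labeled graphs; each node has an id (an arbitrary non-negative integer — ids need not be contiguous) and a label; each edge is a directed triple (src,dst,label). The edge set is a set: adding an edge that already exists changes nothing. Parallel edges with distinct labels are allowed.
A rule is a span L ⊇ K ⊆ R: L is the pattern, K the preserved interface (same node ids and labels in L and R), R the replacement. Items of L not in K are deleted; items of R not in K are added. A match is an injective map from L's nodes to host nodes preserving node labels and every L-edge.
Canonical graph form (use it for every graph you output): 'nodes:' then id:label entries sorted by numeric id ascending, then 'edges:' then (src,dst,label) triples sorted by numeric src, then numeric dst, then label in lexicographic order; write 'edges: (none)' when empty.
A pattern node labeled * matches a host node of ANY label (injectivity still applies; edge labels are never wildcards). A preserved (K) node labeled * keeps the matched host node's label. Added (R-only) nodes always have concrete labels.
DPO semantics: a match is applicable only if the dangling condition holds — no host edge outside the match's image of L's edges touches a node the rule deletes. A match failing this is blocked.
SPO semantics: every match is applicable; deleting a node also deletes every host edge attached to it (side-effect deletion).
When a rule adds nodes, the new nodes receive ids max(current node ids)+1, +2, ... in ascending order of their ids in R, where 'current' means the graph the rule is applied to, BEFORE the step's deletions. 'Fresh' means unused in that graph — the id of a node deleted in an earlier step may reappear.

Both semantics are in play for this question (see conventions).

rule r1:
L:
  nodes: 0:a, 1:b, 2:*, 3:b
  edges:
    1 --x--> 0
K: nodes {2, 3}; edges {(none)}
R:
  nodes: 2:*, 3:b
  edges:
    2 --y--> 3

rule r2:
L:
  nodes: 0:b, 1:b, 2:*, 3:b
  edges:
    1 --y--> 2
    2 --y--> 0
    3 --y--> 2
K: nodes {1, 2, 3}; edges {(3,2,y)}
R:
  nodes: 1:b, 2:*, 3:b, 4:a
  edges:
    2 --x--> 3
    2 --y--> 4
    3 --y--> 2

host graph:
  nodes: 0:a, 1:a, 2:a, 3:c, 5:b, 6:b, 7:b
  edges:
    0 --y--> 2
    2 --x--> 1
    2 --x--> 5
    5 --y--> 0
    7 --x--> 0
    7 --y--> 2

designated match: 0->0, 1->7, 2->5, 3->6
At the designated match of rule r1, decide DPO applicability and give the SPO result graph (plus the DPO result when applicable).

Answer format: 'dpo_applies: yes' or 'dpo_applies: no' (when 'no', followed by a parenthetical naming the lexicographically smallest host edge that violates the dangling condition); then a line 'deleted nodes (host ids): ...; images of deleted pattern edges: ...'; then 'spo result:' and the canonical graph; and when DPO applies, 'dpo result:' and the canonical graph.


dpo_applies: no
(the rule deletes node 0, which keeps host edge (0,2,y) outside the match image — the dangling condition fails, DPO blocks; SPO proceeds and side-deletes such edges)
deleted nodes (host ids): 0, 7; images of deleted pattern edges: (7,0,x)
spo result:
nodes: 1:a, 2:a, 3:c, 5:b, 6:b
edges: (2,1,x); (2,5,x); (5,6,y)
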